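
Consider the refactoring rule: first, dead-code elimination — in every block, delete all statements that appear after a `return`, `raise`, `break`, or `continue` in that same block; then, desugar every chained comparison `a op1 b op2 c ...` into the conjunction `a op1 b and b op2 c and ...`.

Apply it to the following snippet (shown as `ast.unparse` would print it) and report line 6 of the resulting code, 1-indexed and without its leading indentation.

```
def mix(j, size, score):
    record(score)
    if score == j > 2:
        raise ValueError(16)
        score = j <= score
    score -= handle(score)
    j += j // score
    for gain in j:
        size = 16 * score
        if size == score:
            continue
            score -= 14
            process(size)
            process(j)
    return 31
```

j += j // score

Transformed code:
def mix(j, size, score):
    record(score)
    if score == j and j > 2:
        raise ValueError(16)
    score -= handle(score)
    j += j // score
    for gain in j:
        size = 16 * score
        if size == score:
            continue
    return 31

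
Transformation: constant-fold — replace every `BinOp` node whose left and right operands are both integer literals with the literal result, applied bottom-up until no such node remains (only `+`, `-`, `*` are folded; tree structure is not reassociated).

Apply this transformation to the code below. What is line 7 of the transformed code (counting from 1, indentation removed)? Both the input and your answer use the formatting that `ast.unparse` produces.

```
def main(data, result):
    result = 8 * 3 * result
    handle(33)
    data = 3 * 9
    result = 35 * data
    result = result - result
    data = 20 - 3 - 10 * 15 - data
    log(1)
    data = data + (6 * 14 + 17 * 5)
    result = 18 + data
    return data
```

data = -133 - data

Transformed code:
def main(data, result):
    result = 24 * result
    handle(33)
    data = 27
    result = 35 * data
    result = result - result
    data = -133 - data
    log(1)
    data = data + 169
    result = 18 + data
    return data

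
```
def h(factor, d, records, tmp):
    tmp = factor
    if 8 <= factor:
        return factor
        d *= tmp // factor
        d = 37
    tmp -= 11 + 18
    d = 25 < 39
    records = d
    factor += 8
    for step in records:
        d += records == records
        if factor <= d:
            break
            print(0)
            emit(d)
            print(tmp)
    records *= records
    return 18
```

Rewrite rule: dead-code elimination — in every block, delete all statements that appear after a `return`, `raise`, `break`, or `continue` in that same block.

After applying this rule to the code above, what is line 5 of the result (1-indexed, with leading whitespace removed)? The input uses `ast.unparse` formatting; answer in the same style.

Transformed code:
def h(factor, d, records, tmp):
    tmp = factor
    if 8 <= factor:
        return factor
    tmp -= 11 + 18
    d = 25 < 39
    records = d
    factor += 8
    for step in records:
        d += records == records
        if factor <= d:
            break
    records *= records
    return 18

tmp -= 11 + 18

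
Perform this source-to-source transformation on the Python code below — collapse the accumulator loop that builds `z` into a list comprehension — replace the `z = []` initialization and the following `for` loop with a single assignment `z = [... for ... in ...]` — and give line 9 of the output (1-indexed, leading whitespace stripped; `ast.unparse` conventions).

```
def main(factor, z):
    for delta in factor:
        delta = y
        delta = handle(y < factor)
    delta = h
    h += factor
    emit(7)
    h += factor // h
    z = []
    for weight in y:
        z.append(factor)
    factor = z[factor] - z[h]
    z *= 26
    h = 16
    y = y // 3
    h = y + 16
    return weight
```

z = [factor for weight in y]

Transformed code:
def main(factor, z):
    for delta in factor:
        delta = y
        delta = handle(y < factor)
    delta = h
    h += factor
    emit(7)
    h += factor // h
    z = [factor for weight in y]
    factor = z[factor] - z[h]
    z *= 26
    h = 16
    y = y // 3
    h = y + 16
    return weight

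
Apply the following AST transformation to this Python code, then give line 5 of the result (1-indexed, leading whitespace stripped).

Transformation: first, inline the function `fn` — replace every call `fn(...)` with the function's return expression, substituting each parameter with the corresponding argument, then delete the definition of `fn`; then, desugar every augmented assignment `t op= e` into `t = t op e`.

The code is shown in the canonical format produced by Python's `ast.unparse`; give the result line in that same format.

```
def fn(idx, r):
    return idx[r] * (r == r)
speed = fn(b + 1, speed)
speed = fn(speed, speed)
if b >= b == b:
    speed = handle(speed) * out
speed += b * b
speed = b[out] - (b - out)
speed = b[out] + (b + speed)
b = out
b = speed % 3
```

Transformed code:
speed = (b + 1)[speed] * (speed == speed)
speed = speed[speed] * (speed == speed)
if b >= b == b:
    speed = handle(speed) * out
speed = speed + b * b
speed = b[out] - (b - out)
speed = b[out] + (b + speed)
b = out
b = speed % 3

speed = speed + b * b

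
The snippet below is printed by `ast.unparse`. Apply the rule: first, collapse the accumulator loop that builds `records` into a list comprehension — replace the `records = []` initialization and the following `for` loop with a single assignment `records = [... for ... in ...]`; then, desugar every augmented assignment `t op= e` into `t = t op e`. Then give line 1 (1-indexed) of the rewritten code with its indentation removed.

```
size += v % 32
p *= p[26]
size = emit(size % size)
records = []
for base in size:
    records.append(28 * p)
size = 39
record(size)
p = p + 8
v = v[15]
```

size = size + v % 32

Transformed code:
size = size + v % 32
p = p * p[26]
size = emit(size % size)
records = [28 * p for base in size]
size = 39
record(size)
p = p + 8
v = v[15]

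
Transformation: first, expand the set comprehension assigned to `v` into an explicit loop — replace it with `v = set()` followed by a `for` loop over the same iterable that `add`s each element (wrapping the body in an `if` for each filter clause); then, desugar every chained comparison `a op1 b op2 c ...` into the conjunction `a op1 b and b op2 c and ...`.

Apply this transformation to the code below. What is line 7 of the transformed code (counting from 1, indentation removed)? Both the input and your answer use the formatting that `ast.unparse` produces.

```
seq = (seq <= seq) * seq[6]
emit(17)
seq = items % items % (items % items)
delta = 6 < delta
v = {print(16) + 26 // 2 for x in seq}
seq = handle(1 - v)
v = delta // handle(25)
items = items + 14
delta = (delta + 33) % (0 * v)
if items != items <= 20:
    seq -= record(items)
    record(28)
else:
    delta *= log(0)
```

Transformed code:
seq = (seq <= seq) * seq[6]
emit(17)
seq = items % items % (items % items)
delta = 6 < delta
v = set()
for x in seq:
    v.add(print(16) + 26 // 2)
seq = handle(1 - v)
v = delta // handle(25)
items = items + 14
delta = (delta + 33) % (0 * v)
if items != items and items <= 20:
    seq -= record(items)
    record(28)
else:
    delta *= log(0)

v.add(print(16) + 26 // 2)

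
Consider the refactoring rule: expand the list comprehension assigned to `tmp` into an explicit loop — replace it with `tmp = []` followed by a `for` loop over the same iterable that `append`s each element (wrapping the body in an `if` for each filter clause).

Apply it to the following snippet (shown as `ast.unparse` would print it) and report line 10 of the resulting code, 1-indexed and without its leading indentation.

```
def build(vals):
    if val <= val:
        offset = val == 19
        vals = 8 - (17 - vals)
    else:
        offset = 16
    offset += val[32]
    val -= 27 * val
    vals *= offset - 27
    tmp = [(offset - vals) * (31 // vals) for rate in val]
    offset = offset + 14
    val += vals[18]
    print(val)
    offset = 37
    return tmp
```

tmp = []

Transformed code:
def build(vals):
    if val <= val:
        offset = val == 19
        vals = 8 - (17 - vals)
    else:
        offset = 16
    offset += val[32]
    val -= 27 * val
    vals *= offset - 27
    tmp = []
    for rate in val:
        tmp.append((offset - vals) * (31 // vals))
    offset = offset + 14
    val += vals[18]
    print(val)
    offset = 37
    return tmp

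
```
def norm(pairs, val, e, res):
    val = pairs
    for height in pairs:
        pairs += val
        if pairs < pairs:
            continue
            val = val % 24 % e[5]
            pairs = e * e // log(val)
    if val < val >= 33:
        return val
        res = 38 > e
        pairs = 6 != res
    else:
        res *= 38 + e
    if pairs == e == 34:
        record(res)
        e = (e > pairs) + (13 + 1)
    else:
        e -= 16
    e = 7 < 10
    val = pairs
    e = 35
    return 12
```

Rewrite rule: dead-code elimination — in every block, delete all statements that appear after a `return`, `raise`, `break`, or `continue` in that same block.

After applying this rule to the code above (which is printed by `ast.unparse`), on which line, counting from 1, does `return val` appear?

8

Transformed code:
def norm(pairs, val, e, res):
    val = pairs
    for height in pairs:
        pairs += val
        if pairs < pairs:
            continue
    if val < val >= 33:
        return val
    else:
        res *= 38 + e
    if pairs == e == 34:
        record(res)
        e = (e > pairs) + (13 + 1)
    else:
        e -= 16
    e = 7 < 10
    val = pairs
    e = 35
    return 12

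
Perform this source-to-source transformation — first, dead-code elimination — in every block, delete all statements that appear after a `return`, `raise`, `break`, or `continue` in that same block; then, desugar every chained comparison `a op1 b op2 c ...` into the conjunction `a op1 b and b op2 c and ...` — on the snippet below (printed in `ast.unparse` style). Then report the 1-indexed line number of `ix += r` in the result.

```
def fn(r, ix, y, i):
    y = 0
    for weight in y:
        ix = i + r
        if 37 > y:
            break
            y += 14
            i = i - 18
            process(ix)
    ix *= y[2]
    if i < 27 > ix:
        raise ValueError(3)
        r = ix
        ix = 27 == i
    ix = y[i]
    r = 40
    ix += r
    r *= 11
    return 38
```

12

Transformed code:
def fn(r, ix, y, i):
    y = 0
    for weight in y:
        ix = i + r
        if 37 > y:
            break
    ix *= y[2]
    if i < 27 and 27 > ix:
        raise ValueError(3)
    ix = y[i]
    r = 40
    ix += r
    r *= 11
    return 38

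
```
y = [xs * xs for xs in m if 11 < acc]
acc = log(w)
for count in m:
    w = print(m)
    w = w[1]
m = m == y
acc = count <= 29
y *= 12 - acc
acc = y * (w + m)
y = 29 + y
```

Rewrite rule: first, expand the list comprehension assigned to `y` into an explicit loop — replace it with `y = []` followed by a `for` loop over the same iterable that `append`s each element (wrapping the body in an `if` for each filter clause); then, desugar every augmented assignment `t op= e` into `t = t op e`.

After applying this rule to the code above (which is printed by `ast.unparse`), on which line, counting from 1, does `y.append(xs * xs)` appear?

Transformed code:
y = []
for xs in m:
    if 11 < acc:
        y.append(xs * xs)
acc = log(w)
for count in m:
    w = print(m)
    w = w[1]
m = m == y
acc = count <= 29
y = y * (12 - acc)
acc = y * (w + m)
y = 29 + y

4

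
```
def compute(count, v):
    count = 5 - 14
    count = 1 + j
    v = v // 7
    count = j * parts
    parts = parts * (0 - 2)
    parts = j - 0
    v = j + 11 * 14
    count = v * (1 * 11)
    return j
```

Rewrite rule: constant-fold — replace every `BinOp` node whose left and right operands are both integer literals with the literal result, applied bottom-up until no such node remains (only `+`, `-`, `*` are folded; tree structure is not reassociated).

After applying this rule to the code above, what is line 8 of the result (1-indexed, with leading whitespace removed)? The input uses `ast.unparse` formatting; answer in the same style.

v = j + 154

Transformed code:
def compute(count, v):
    count = -9
    count = 1 + j
    v = v // 7
    count = j * parts
    parts = parts * -2
    parts = j - 0
    v = j + 154
    count = v * 11
    return j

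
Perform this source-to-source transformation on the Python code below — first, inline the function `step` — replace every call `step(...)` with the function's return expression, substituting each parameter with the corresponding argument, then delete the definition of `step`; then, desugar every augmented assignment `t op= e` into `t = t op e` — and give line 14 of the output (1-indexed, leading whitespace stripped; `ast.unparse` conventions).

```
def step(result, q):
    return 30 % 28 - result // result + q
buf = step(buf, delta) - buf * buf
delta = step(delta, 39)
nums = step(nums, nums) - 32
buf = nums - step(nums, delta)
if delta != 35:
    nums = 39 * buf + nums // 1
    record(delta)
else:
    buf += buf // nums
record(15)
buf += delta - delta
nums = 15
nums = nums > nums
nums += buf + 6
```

Transformed code:
buf = 30 % 28 - buf // buf + delta - buf * buf
delta = 30 % 28 - delta // delta + 39
nums = 30 % 28 - nums // nums + nums - 32
buf = nums - (30 % 28 - nums // nums + delta)
if delta != 35:
    nums = 39 * buf + nums // 1
    record(delta)
else:
    buf = buf + buf // nums
record(15)
buf = buf + (delta - delta)
nums = 15
nums = nums > nums
nums = nums + (buf + 6)

nums = nums + (buf + 6)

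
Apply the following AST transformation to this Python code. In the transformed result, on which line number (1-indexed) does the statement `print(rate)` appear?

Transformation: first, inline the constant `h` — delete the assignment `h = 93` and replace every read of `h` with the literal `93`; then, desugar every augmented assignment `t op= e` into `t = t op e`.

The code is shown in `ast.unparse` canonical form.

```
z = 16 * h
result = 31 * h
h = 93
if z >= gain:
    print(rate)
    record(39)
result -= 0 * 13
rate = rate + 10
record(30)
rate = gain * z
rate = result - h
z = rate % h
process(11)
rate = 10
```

Transformed code:
z = 16 * 93
result = 31 * 93
if z >= gain:
    print(rate)
    record(39)
result = result - 0 * 13
rate = rate + 10
record(30)
rate = gain * z
rate = result - 93
z = rate % 93
process(11)
rate = 10

4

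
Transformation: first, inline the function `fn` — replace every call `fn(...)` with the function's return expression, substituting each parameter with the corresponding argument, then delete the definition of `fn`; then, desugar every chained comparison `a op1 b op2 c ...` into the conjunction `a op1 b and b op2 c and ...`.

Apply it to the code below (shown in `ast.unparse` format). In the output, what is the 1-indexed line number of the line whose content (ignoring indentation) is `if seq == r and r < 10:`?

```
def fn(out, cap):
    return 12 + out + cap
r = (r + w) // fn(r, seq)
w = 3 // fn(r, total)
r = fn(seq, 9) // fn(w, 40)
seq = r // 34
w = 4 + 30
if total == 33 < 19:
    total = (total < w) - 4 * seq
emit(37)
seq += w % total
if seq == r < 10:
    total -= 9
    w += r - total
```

10

Transformed code:
r = (r + w) // (12 + r + seq)
w = 3 // (12 + r + total)
r = (12 + seq + 9) // (12 + w + 40)
seq = r // 34
w = 4 + 30
if total == 33 and 33 < 19:
    total = (total < w) - 4 * seq
emit(37)
seq += w % total
if seq == r and r < 10:
    total -= 9
    w += r - total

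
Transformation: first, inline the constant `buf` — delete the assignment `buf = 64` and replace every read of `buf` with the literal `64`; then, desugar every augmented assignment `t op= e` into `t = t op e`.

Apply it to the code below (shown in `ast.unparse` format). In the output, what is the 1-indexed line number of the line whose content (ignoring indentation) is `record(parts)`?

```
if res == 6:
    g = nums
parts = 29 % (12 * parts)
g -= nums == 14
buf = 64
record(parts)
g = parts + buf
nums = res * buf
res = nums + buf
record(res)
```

5

Transformed code:
if res == 6:
    g = nums
parts = 29 % (12 * parts)
g = g - (nums == 14)
record(parts)
g = parts + 64
nums = res * 64
res = nums + 64
record(res)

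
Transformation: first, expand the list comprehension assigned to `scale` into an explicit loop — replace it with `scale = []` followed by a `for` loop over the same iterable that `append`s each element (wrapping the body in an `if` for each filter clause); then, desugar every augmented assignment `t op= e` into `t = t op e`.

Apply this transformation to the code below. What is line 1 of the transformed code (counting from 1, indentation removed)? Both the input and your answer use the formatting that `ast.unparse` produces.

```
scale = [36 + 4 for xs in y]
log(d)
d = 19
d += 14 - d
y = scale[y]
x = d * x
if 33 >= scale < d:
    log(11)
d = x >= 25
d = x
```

scale = []

Transformed code:
scale = []
for xs in y:
    scale.append(36 + 4)
log(d)
d = 19
d = d + (14 - d)
y = scale[y]
x = d * x
if 33 >= scale < d:
    log(11)
d = x >= 25
d = x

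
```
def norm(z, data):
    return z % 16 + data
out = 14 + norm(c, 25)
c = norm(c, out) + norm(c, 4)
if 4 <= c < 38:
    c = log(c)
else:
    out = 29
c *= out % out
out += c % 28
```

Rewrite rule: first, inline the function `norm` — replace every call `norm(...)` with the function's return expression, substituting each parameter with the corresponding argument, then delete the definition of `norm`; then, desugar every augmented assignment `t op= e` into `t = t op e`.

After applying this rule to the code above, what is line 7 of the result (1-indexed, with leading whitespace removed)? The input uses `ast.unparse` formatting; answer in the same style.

Transformed code:
out = 14 + (c % 16 + 25)
c = c % 16 + out + (c % 16 + 4)
if 4 <= c < 38:
    c = log(c)
else:
    out = 29
c = c * (out % out)
out = out + c % 28

c = c * (out % out)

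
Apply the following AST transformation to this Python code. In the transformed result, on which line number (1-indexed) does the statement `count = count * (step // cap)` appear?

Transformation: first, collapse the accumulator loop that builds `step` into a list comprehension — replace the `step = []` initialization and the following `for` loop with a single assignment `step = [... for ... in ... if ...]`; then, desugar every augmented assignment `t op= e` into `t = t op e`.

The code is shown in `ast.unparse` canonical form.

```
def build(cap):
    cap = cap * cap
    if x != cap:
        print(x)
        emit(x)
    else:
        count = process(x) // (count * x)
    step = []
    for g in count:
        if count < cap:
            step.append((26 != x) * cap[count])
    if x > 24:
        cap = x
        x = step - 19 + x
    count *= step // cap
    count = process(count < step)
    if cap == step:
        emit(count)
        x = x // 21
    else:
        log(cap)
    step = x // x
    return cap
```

12

Transformed code:
def build(cap):
    cap = cap * cap
    if x != cap:
        print(x)
        emit(x)
    else:
        count = process(x) // (count * x)
    step = [(26 != x) * cap[count] for g in count if count < cap]
    if x > 24:
        cap = x
        x = step - 19 + x
    count = count * (step // cap)
    count = process(count < step)
    if cap == step:
        emit(count)
        x = x // 21
    else:
        log(cap)
    step = x // x
    return cap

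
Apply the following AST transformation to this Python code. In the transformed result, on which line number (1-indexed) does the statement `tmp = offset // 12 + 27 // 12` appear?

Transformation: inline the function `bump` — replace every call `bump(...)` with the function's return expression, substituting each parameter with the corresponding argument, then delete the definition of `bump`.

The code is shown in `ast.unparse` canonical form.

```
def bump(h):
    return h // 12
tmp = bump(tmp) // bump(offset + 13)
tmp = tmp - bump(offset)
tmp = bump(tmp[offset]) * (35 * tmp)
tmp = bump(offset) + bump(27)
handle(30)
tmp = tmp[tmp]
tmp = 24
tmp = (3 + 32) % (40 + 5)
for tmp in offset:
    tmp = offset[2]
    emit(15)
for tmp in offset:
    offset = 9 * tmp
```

4

Transformed code:
tmp = tmp // 12 // ((offset + 13) // 12)
tmp = tmp - offset // 12
tmp = tmp[offset] // 12 * (35 * tmp)
tmp = offset // 12 + 27 // 12
handle(30)
tmp = tmp[tmp]
tmp = 24
tmp = (3 + 32) % (40 + 5)
for tmp in offset:
    tmp = offset[2]
    emit(15)
for tmp in offset:
    offset = 9 * tmp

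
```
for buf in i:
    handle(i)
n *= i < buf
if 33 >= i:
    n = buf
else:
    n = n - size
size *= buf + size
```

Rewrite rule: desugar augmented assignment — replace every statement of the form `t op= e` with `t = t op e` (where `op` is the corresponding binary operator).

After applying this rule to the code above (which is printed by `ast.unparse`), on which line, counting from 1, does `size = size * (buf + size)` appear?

8

Transformed code:
for buf in i:
    handle(i)
n = n * (i < buf)
if 33 >= i:
    n = buf
else:
    n = n - size
size = size * (buf + size)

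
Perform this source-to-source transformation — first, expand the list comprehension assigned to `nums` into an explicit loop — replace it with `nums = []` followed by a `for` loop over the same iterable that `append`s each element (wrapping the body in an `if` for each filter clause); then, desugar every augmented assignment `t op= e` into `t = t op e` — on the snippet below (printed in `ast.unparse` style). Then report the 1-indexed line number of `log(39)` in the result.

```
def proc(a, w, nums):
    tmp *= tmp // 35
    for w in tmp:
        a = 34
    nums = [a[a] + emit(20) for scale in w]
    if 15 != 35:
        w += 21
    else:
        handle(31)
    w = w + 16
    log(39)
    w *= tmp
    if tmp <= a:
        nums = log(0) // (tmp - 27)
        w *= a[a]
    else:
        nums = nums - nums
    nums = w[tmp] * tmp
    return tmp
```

13

Transformed code:
def proc(a, w, nums):
    tmp = tmp * (tmp // 35)
    for w in tmp:
        a = 34
    nums = []
    for scale in w:
        nums.append(a[a] + emit(20))
    if 15 != 35:
        w = w + 21
    else:
        handle(31)
    w = w + 16
    log(39)
    w = w * tmp
    if tmp <= a:
        nums = log(0) // (tmp - 27)
        w = w * a[a]
    else:
        nums = nums - nums
    nums = w[tmp] * tmp
    return tmp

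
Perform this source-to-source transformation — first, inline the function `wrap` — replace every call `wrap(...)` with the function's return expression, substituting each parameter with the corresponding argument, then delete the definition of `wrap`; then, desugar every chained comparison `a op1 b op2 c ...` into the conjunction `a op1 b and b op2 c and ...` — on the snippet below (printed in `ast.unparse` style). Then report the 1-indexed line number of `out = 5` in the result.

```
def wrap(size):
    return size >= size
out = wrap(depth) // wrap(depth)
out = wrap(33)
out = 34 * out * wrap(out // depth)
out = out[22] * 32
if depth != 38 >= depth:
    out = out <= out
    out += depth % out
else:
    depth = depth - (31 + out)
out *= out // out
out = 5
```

11

Transformed code:
out = (depth >= depth) // (depth >= depth)
out = 33 >= 33
out = 34 * out * (out // depth >= out // depth)
out = out[22] * 32
if depth != 38 and 38 >= depth:
    out = out <= out
    out += depth % out
else:
    depth = depth - (31 + out)
out *= out // out
out = 5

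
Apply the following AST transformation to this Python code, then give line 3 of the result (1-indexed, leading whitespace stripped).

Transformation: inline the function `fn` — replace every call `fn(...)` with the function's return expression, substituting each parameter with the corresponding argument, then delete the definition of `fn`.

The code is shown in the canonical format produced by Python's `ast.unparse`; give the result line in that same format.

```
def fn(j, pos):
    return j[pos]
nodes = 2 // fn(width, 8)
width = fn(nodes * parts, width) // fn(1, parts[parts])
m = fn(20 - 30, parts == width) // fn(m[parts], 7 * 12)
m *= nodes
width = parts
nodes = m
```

Transformed code:
nodes = 2 // width[8]
width = (nodes * parts)[width] // 1[parts[parts]]
m = (20 - 30)[parts == width] // m[parts][7 * 12]
m *= nodes
width = parts
nodes = m

m = (20 - 30)[parts == width] // m[parts][7 * 12]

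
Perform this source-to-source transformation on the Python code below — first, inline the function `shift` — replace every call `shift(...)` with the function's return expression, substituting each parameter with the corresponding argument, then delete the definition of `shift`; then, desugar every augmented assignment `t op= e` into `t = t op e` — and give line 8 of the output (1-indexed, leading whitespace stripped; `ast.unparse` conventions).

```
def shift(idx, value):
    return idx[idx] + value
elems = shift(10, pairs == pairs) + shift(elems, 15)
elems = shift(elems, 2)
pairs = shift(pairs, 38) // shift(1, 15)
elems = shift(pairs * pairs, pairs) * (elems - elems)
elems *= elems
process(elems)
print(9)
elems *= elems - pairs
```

elems = elems * (elems - pairs)

Transformed code:
elems = 10[10] + (pairs == pairs) + (elems[elems] + 15)
elems = elems[elems] + 2
pairs = (pairs[pairs] + 38) // (1[1] + 15)
elems = ((pairs * pairs)[pairs * pairs] + pairs) * (elems - elems)
elems = elems * elems
process(elems)
print(9)
elems = elems * (elems - pairs)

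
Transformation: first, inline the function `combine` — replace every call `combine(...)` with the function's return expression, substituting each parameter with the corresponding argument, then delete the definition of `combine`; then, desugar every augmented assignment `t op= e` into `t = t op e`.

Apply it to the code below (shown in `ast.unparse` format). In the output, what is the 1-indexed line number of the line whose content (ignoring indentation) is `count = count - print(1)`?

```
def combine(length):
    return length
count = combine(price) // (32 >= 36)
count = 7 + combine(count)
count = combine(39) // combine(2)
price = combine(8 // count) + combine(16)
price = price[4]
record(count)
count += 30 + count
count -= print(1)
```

8

Transformed code:
count = price // (32 >= 36)
count = 7 + count
count = 39 // 2
price = 8 // count + 16
price = price[4]
record(count)
count = count + (30 + count)
count = count - print(1)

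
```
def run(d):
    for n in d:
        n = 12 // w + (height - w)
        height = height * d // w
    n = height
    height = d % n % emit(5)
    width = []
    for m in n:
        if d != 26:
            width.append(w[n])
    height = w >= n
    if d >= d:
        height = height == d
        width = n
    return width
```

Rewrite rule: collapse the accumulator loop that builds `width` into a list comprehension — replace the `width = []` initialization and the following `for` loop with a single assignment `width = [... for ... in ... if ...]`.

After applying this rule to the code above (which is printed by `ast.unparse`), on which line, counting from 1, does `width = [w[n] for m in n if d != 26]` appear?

7

Transformed code:
def run(d):
    for n in d:
        n = 12 // w + (height - w)
        height = height * d // w
    n = height
    height = d % n % emit(5)
    width = [w[n] for m in n if d != 26]
    height = w >= n
    if d >= d:
        height = height == d
        width = n
    return width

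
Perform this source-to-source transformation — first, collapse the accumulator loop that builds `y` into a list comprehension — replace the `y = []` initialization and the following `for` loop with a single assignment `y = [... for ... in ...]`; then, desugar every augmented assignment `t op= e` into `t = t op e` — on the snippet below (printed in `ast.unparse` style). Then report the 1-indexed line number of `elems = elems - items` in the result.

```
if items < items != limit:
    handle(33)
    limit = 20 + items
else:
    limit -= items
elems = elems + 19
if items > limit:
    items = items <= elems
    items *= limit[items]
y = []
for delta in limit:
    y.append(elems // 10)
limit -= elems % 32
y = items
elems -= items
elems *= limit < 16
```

Transformed code:
if items < items != limit:
    handle(33)
    limit = 20 + items
else:
    limit = limit - items
elems = elems + 19
if items > limit:
    items = items <= elems
    items = items * limit[items]
y = [elems // 10 for delta in limit]
limit = limit - elems % 32
y = items
elems = elems - items
elems = elems * (limit < 16)

13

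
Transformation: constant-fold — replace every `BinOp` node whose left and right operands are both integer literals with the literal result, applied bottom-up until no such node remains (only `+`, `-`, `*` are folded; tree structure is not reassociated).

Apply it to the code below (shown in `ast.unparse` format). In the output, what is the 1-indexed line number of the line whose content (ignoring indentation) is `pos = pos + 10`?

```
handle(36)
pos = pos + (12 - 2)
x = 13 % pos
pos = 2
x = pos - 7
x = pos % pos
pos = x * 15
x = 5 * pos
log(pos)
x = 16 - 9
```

2

Transformed code:
handle(36)
pos = pos + 10
x = 13 % pos
pos = 2
x = pos - 7
x = pos % pos
pos = x * 15
x = 5 * pos
log(pos)
x = 7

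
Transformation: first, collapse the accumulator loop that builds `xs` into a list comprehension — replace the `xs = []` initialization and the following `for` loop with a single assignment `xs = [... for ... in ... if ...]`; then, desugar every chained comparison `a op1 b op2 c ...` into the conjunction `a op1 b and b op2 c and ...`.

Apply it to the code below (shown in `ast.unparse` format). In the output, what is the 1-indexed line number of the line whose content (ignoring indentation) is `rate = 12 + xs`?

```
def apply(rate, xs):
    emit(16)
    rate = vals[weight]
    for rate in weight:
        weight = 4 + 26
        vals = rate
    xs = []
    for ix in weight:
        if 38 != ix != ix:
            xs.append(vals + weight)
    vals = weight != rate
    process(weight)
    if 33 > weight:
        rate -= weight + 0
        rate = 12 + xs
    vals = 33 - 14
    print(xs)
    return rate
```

Transformed code:
def apply(rate, xs):
    emit(16)
    rate = vals[weight]
    for rate in weight:
        weight = 4 + 26
        vals = rate
    xs = [vals + weight for ix in weight if 38 != ix and ix != ix]
    vals = weight != rate
    process(weight)
    if 33 > weight:
        rate -= weight + 0
        rate = 12 + xs
    vals = 33 - 14
    print(xs)
    return rate

12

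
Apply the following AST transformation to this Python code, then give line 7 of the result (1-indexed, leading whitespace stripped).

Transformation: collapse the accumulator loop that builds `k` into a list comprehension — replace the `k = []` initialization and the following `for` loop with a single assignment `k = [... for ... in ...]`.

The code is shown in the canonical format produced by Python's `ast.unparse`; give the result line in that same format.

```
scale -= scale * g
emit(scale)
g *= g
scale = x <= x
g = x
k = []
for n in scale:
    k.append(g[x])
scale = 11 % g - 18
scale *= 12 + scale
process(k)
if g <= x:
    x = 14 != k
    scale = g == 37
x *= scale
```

scale = 11 % g - 18

Transformed code:
scale -= scale * g
emit(scale)
g *= g
scale = x <= x
g = x
k = [g[x] for n in scale]
scale = 11 % g - 18
scale *= 12 + scale
process(k)
if g <= x:
    x = 14 != k
    scale = g == 37
x *= scale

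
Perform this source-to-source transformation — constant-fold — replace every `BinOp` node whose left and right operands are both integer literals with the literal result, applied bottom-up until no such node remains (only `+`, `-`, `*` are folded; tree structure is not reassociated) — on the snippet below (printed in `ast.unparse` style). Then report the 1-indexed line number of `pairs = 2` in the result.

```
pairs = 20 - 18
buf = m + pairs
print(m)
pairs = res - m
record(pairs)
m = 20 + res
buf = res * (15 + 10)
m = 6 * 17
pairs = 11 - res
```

Transformed code:
pairs = 2
buf = m + pairs
print(m)
pairs = res - m
record(pairs)
m = 20 + res
buf = res * 25
m = 102
pairs = 11 - res

1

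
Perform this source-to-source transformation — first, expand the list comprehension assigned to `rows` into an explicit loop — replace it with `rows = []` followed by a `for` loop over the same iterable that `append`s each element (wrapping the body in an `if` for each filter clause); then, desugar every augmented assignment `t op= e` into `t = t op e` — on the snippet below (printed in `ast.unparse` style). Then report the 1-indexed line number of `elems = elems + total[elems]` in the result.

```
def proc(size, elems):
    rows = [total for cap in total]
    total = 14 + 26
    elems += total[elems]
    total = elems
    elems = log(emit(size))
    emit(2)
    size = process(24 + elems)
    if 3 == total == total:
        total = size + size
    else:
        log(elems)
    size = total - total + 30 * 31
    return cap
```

Transformed code:
def proc(size, elems):
    rows = []
    for cap in total:
        rows.append(total)
    total = 14 + 26
    elems = elems + total[elems]
    total = elems
    elems = log(emit(size))
    emit(2)
    size = process(24 + elems)
    if 3 == total == total:
        total = size + size
    else:
        log(elems)
    size = total - total + 30 * 31
    return cap

6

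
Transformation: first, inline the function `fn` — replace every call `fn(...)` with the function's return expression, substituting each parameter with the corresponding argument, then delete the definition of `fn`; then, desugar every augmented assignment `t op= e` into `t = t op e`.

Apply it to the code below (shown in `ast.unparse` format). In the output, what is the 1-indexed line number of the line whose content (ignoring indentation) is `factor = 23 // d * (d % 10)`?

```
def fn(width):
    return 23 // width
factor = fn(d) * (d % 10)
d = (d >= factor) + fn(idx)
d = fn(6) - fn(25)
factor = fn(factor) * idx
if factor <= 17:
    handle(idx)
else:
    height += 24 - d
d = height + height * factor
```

Transformed code:
factor = 23 // d * (d % 10)
d = (d >= factor) + 23 // idx
d = 23 // 6 - 23 // 25
factor = 23 // factor * idx
if factor <= 17:
    handle(idx)
else:
    height = height + (24 - d)
d = height + height * factor

1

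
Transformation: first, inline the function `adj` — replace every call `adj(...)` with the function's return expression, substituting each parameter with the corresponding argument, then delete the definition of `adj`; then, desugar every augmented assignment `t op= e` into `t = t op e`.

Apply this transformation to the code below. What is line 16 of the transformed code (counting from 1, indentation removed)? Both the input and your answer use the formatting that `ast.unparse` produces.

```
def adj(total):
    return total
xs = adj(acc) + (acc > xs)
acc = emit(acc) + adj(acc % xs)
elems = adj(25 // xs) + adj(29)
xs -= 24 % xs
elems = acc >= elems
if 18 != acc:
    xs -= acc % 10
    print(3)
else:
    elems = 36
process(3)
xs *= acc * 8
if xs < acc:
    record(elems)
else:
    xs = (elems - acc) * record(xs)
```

Transformed code:
xs = acc + (acc > xs)
acc = emit(acc) + acc % xs
elems = 25 // xs + 29
xs = xs - 24 % xs
elems = acc >= elems
if 18 != acc:
    xs = xs - acc % 10
    print(3)
else:
    elems = 36
process(3)
xs = xs * (acc * 8)
if xs < acc:
    record(elems)
else:
    xs = (elems - acc) * record(xs)

xs = (elems - acc) * record(xs)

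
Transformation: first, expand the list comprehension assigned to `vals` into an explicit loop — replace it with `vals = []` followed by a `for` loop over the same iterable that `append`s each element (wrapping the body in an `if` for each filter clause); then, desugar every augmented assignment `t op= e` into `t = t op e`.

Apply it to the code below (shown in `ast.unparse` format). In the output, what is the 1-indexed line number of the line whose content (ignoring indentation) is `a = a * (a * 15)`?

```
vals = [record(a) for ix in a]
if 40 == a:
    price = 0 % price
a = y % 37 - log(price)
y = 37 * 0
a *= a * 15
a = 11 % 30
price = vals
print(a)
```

Transformed code:
vals = []
for ix in a:
    vals.append(record(a))
if 40 == a:
    price = 0 % price
a = y % 37 - log(price)
y = 37 * 0
a = a * (a * 15)
a = 11 % 30
price = vals
print(a)

8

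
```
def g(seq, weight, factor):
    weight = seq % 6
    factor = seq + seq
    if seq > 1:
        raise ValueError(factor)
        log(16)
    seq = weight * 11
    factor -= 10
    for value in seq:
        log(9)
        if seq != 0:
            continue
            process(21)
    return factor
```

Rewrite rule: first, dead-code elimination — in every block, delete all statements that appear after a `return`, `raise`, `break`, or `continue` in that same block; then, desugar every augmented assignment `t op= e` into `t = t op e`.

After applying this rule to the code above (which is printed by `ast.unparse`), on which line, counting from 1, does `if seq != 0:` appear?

Transformed code:
def g(seq, weight, factor):
    weight = seq % 6
    factor = seq + seq
    if seq > 1:
        raise ValueError(factor)
    seq = weight * 11
    factor = factor - 10
    for value in seq:
        log(9)
        if seq != 0:
            continue
    return factor

10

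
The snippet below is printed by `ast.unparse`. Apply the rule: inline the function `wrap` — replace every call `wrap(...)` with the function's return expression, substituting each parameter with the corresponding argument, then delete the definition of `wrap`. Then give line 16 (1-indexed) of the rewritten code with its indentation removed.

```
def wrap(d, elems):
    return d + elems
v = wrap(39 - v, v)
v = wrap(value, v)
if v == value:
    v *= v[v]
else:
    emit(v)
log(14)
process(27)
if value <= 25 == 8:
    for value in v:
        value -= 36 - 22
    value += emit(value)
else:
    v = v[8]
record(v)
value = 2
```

Transformed code:
v = 39 - v + v
v = value + v
if v == value:
    v *= v[v]
else:
    emit(v)
log(14)
process(27)
if value <= 25 == 8:
    for value in v:
        value -= 36 - 22
    value += emit(value)
else:
    v = v[8]
record(v)
value = 2

value = 2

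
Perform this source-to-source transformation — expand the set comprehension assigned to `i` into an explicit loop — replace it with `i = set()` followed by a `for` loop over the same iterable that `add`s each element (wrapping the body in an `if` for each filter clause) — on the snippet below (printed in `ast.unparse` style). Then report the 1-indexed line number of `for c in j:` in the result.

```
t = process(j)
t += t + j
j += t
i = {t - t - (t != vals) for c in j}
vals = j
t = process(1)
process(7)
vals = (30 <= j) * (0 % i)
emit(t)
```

Transformed code:
t = process(j)
t += t + j
j += t
i = set()
for c in j:
    i.add(t - t - (t != vals))
vals = j
t = process(1)
process(7)
vals = (30 <= j) * (0 % i)
emit(t)

5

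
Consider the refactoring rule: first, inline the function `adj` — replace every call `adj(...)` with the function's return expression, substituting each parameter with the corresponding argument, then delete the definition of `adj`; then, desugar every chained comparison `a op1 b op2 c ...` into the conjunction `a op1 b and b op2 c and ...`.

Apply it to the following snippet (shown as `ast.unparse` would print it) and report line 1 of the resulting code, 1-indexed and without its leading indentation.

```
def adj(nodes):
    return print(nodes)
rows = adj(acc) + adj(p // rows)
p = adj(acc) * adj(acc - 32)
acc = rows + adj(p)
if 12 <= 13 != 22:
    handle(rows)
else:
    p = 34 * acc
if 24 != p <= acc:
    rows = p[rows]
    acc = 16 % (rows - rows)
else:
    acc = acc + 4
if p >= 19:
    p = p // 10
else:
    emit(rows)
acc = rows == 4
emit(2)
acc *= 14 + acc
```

rows = print(acc) + print(p // rows)

Transformed code:
rows = print(acc) + print(p // rows)
p = print(acc) * print(acc - 32)
acc = rows + print(p)
if 12 <= 13 and 13 != 22:
    handle(rows)
else:
    p = 34 * acc
if 24 != p and p <= acc:
    rows = p[rows]
    acc = 16 % (rows - rows)
else:
    acc = acc + 4
if p >= 19:
    p = p // 10
else:
    emit(rows)
acc = rows == 4
emit(2)
acc *= 14 + acc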